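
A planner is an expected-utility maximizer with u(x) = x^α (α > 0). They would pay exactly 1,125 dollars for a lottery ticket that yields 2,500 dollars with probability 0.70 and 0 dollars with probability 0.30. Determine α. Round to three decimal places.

The lottery's expected utility is 0.70·u(2500) + 0.30·u(0) = 0.70·2500^α (since u(0) = 0 for α > 0).
Setting u(1125) equal to that: 1125^α = 0.70·2500^α ⇒ (1125/2500)^α = 0.70.
Take logs: α = ln 0.70 / ln(1125/2500) ≈ 0.44668.

α ≈ 0.447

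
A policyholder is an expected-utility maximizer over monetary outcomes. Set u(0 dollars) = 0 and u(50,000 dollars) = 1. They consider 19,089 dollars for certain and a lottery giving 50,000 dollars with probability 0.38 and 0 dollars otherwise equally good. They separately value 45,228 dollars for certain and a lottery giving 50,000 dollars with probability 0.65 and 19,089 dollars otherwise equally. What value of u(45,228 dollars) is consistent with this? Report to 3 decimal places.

0.783

First, u(19,089 dollars) = 0.38·u(50,000 dollars) + 0.62·u(0 dollars) = 0.38.
Chaining: u(45,228 dollars) = 0.65·1.00 + 0.35·0.38 = 0.7830.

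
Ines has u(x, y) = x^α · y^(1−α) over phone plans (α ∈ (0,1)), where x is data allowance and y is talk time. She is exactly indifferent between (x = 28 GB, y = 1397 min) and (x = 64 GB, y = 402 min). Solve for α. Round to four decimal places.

α ≈ 0.6011

The Cobb–Douglas utilities coincide, so 28^α·1397^(1−α) = 64^α·402^(1−α).
Taking logs: α·ln 28 + (1−α)·ln 1397 = α·ln 64 + (1−α)·ln 402, i.e. α·-0.8266786 = (1−α)·-1.2456303.
With A = -0.8266786 and B = -1.2456303: α·A = (1−α)·B, so α = B/(A+B) = -1.2456303/-2.0723089 ≈ 0.6011.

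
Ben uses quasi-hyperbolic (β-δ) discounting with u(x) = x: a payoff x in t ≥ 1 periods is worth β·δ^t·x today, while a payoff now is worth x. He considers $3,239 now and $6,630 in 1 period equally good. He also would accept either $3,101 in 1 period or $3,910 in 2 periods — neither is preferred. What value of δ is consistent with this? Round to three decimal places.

From the later pair, β·δ^1·3101 = β·δ^2·3910; dividing through, δ = 3101/3910 = 0.79309.

δ ≈ 0.793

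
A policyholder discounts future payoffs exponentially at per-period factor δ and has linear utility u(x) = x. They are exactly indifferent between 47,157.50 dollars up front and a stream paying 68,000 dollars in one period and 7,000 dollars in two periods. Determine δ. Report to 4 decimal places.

Equating present values: 47157.50 = 68000δ + 7000δ².
So 7000δ² + 68000δ − 47157.50 = 0.
δ = (−68000 + √(68000² + 4·7000·47157.50)) / (2·7000) = (−68000 + √5944410000.00) / 14000 ≈ 0.6500.

δ ≈ 0.6500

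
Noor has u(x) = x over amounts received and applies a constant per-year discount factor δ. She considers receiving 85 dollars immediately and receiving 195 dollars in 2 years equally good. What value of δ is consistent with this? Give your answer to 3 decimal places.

Equating discounted utilities: u(85) = δ^2·u(195) ⇒ δ^2 = u(85)/u(195).
With u(x) = x: δ^2 = 85/195 = 0.43590.
Taking the square root: δ = 0.43590^(1/2) ≈ 0.660.

δ ≈ 0.660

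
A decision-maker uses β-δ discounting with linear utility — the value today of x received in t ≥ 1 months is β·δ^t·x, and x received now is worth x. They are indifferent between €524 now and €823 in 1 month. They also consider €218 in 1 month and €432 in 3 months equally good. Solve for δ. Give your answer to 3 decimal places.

δ ≈ 0.710

Both payoffs in the second observation are in the future, so β drops out: δ^1·218 = δ^3·432 ⇒ δ^2 = 218/432 = 0.50463, so δ = 0.71037.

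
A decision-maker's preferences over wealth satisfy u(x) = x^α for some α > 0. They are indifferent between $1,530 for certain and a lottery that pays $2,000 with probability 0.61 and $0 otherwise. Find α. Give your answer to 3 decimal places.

EU(lottery) = 0.61·2000^α + 0.39·0 = 0.61·2000^α.
Equating: 1530^α = 0.61·2000^α, i.e. 0.7650^α = 0.61.
α = ln(0.61) / ln(1530/2000) = -0.494296/-0.267879 ≈ 1.845.

α ≈ 1.845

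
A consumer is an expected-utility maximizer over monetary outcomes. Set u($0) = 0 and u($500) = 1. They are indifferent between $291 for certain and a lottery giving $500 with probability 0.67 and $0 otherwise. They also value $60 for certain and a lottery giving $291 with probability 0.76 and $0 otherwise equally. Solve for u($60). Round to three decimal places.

The first gamble pins u($291): it must equal 0.67·1 + 0.33·0 = 0.67.
The second indifference gives u($60) = 0.76·u($291) + 0.24·u($0) = 0.76·0.67 + 0.24·0.00 = 0.5092.

0.509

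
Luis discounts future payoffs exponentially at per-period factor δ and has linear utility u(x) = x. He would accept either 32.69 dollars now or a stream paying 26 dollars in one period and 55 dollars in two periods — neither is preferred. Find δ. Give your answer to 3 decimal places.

δ ≈ 0.570

Equating present values: 32.69 = 26δ + 55δ².
Rearranged: 55δ² + 26δ − 32.69 = 0.
By the quadratic formula (taking the positive root), δ = (−26 + √7867.80) / 110 ≈ 0.570.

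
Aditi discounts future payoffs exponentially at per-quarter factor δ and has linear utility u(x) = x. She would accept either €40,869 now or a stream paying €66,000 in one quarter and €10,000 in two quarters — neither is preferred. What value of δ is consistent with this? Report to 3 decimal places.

Present value of the stream is 66000·δ + 10000·δ². Indifference gives 66000δ + 10000δ² = 40869.
Rearranged: 10000δ² + 66000δ − 40869 = 0.
By the quadratic formula (taking the positive root), δ = (−66000 + √5990760000.00) / 20000 ≈ 0.570.

δ ≈ 0.570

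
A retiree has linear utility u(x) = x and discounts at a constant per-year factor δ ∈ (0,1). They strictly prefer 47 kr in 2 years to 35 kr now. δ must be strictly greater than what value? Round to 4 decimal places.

Under u(x) = x this choice says 35 < δ^2·47.
So δ^2 > 35/47 = 0.74468; taking the square root of both positive sides preserves the inequality.
δ > 0.74468^(1/2) = 0.8629.

δ > 0.8629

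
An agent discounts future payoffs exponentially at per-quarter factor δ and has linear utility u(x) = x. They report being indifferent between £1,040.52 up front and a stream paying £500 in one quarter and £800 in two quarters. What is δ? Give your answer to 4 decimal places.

δ ≈ 0.8700

Equating present values: 1040.52 = 500δ + 800δ².
Rearranged: 800δ² + 500δ − 1040.52 = 0.
The positive root is δ = [−500 + √(500² + 4·800·1040.52)] / (2·800) = (−500 + 1892.000)/1600 ≈ 0.8700.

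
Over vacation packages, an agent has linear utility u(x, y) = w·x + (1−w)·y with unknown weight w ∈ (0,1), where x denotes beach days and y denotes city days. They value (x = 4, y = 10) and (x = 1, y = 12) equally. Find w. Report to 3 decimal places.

u(4,10) = u(1,12) means w·4 + (1−w)·10 = w·1 + (1−w)·12.
w·(4−1) = (1−w)·(12−10), i.e. w·3 = (1−w)·2.
Hence w = 2/(3+2) = 2/5 = 0.400.

w = 0.400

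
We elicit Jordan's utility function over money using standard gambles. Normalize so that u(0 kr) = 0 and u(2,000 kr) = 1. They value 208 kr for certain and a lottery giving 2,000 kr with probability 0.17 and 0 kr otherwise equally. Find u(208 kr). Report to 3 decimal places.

The indifference gives u(208 kr) = 0.17·u(2,000 kr) + 0.83·u(0 kr) = 0.17·1 + 0.83·0 = 0.17.

0.170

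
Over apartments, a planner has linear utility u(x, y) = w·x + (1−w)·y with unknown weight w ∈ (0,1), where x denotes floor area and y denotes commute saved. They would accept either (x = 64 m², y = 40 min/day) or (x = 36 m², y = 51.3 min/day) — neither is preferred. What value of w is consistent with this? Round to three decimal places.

Indifference: w·64 + (1−w)·40 = w·36 + (1−w)·51.3.
Collecting terms: w·28 = (1−w)·11.3.
So w/(1−w) = 11.3/28 = 0.4036, giving w = 11.3/(28+11.3) = 0.288.

w = 0.288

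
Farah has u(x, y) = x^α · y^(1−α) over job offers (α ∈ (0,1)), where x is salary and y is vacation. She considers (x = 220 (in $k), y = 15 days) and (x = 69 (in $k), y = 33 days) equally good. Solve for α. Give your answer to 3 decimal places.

Indifference: 220^α · 15^(1−α) = 69^α · 33^(1−α).
(220/69)^α = (33/15)^(1−α); take logs: α·ln(220/69) = (1−α)·ln(33/15), i.e. α·1.159521 = (1−α)·0.788457.
With A = 1.159521 and B = 0.788457: α·A = (1−α)·B, so α = B/(A+B) = 0.788457/1.947978 ≈ 0.405.

α ≈ 0.405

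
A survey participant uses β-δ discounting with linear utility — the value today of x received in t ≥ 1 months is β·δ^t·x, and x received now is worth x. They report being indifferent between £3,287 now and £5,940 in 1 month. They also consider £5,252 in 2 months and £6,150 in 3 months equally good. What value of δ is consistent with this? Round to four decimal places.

The second indifference involves only future payoffs, so β cancels: β·δ^2·5252 = β·δ^3·6150, giving δ = 5252/6150 = 0.85398.

δ ≈ 0.8540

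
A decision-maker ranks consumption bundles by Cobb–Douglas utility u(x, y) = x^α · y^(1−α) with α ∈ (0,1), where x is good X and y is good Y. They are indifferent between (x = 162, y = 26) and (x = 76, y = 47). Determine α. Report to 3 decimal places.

α ≈ 0.439

The Cobb–Douglas utilities coincide, so 162^α·26^(1−α) = 76^α·47^(1−α).
Rearrange to (162/76)^α = (47/26)^(1−α) and take logs: α·0.756863 = (1−α)·0.592051.
With A = 0.756863 and B = 0.592051: α·A = (1−α)·B, so α = B/(A+B) = 0.592051/1.348914 ≈ 0.439.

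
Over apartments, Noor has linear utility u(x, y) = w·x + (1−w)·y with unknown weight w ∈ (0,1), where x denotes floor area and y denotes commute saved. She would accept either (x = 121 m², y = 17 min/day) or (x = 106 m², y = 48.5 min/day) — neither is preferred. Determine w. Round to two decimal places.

w = 0.68

Indifference: w·121 + (1−w)·17 = w·106 + (1−w)·48.5.
Rearranging, 15·w − 31.5·(1−w) = 0.
So w/(1−w) = 31.5/15 = 2.1000, giving w = 31.5/(15+31.5) = 0.68.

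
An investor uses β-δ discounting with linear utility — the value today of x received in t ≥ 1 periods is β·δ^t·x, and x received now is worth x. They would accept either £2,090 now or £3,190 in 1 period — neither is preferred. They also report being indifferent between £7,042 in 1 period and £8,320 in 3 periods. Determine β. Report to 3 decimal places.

The second indifference involves only future payoffs, so β cancels: β·δ^1·7042 = β·δ^3·8320, giving δ^2 = 7042/8320 = 0.84639, so δ = 0.92000.
Now use the now-vs-future pair: 2090 = β·δ·3190 gives β = 2090/(0.92000·3190) ≈ 0.712.

β ≈ 0.712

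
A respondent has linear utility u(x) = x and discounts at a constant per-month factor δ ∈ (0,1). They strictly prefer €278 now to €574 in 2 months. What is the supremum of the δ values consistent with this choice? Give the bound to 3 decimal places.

δ < 0.696

Under u(x) = x this choice says 278 > δ^2·574.
So δ^2 < 278/574 = 0.48432; taking the square root of both positive sides preserves the inequality.
δ < (278/574)^(1/2) ≈ 0.696.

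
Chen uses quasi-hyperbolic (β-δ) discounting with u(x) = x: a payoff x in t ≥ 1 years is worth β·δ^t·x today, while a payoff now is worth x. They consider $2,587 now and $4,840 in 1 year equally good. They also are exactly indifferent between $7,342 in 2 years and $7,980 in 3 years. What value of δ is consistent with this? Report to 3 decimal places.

δ ≈ 0.920

Both payoffs in the second observation are in the future, so β drops out: δ^2·7342 = δ^3·7980 ⇒ δ = 7342/7980 = 0.92005.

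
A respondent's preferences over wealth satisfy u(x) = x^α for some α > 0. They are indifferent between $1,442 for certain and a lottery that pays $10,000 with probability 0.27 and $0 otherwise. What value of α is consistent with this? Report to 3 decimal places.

EU(lottery) = 0.27·10000^α + 0.73·0 = 0.27·10000^α.
Equating: 1442^α = 0.27·10000^α, i.e. 0.1442^α = 0.27.
Taking logs: α·ln(1442/10000) = ln(0.27), so α = -1.309333 / -1.936554 ≈ 0.676.

α ≈ 0.676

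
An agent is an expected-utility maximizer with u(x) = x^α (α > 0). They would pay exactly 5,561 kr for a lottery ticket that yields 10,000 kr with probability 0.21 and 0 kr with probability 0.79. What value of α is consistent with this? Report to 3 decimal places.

EU(lottery) = 0.21·10000^α + 0.79·0 = 0.21·10000^α.
Indifference: 5561^α = 0.21·10000^α, so (5561/10000)^α = 0.21.
Taking logs: α·ln(5561/10000) = ln(0.21), so α = -1.560648 / -0.586807 ≈ 2.660.

α ≈ 2.660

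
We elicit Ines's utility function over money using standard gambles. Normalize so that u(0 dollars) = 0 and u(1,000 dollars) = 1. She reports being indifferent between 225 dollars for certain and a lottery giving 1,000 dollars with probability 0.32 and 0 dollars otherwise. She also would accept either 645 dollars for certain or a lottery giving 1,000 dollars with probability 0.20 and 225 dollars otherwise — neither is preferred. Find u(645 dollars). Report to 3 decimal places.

0.456

From the first indifference, u(225 dollars) = 0.32·u(1,000 dollars) + 0.68·u(0 dollars) = 0.32·1 + 0.68·0 = 0.32.
The second indifference gives u(645 dollars) = 0.20·u(1,000 dollars) + 0.80·u(225 dollars) = 0.20·1.00 + 0.80·0.32 = 0.4560.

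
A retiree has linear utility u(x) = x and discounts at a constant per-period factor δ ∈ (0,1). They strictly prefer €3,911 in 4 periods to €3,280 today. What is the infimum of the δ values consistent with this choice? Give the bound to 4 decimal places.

δ > 0.9570

The preference means 3280 < δ^4·3911.
So δ^4 > 3280/3911 = 0.83866; taking the 4th root of both positive sides preserves the inequality.
δ > (3280/3911)^(1/4) ≈ 0.9570.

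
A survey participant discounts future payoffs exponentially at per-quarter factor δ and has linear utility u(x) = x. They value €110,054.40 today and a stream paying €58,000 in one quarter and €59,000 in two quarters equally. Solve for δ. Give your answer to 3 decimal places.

The stream is worth 58000δ + 59000δ² today, so 58000δ + 59000δ² = 110054.40.
That is, 59000δ² + 58000δ − 110054.40 = 0, a quadratic in δ.
The positive root is δ = [−58000 + √(58000² + 4·59000·110054.40)] / (2·59000) = (−58000 + 171280.000)/118000 ≈ 0.960.

δ ≈ 0.960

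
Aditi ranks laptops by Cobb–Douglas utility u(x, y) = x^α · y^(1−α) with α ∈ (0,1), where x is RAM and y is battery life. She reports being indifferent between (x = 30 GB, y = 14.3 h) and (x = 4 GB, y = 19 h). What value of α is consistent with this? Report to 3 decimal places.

Set the two utilities equal: 30^α·14.3^(1−α) = 4^α·19^(1−α).
Rearrange to (30/4)^α = (19/14.3)^(1−α) and take logs: α·2.014903 = (1−α)·0.284179.
Thus α·(2.299082) = 0.284179, so α = 0.284179/2.299082 ≈ 0.124.

α ≈ 0.124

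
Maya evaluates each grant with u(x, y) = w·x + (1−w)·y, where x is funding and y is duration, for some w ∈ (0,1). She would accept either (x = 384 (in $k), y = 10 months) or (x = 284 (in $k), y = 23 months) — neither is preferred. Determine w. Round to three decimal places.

w = 0.115

Indifference: w·384 + (1−w)·10 = w·284 + (1−w)·23.
Collecting terms: w·100 = (1−w)·13.
So w/(1−w) = 13/100 = 0.1300, giving w = 13/(100+13) = 0.115.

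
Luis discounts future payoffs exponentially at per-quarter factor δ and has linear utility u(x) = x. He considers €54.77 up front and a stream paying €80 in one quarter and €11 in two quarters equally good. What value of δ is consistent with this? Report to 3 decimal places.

Equating present values: 54.77 = 80δ + 11δ².
That is, 11δ² + 80δ − 54.77 = 0, a quadratic in δ.
By the quadratic formula (taking the positive root), δ = (−80 + √8809.88) / 22 ≈ 0.630.

δ ≈ 0.630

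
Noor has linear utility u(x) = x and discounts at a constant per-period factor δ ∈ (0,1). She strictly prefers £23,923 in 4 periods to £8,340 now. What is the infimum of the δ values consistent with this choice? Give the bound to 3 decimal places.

δ > 0.768

The preference means 8340 < δ^4·23923.
Dividing by 23923: δ^4 > 0.34862. Both sides are positive, so the 4th root keeps the direction.
δ > (8340/23923)^(1/4) ≈ 0.768.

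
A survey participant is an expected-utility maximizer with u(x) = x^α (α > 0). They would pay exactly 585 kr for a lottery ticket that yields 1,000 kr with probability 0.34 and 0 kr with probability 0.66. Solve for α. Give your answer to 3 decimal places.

α ≈ 2.012

The lottery's expected utility is 0.34·u(1000) + 0.66·u(0) = 0.34·1000^α (since u(0) = 0 for α > 0).
Setting u(585) equal to that: 585^α = 0.34·1000^α ⇒ (585/1000)^α = 0.34.
α = ln(0.34) / ln(585/1000) = -1.078810/-0.536143 ≈ 2.012.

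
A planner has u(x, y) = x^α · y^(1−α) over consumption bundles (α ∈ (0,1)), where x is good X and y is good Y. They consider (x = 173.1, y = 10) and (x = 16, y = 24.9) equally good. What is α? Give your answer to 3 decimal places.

α ≈ 0.277

Set the two utilities equal: 173.1^α·10^(1−α) = 16^α·24.9^(1−α).
Taking logs: α·ln 173.1 + (1−α)·ln 10 = α·ln 16 + (1−α)·ln 24.9, i.e. α·2.381281 = (1−α)·0.912283.
So α/(1−α) = (0.912283)/(2.381281) = 0.383106, and α = 0.383106/1.383106 ≈ 0.277.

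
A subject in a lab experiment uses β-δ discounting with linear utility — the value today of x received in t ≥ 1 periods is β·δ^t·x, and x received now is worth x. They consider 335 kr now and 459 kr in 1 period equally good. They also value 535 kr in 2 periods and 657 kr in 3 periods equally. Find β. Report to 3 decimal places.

Both payoffs in the second observation are in the future, so β drops out: δ^2·535 = δ^3·657 ⇒ δ = 535/657 = 0.81431.
Now use the now-vs-future pair: 335 = β·δ·459 gives β = 335/(0.81431·459) ≈ 0.896.

β ≈ 0.896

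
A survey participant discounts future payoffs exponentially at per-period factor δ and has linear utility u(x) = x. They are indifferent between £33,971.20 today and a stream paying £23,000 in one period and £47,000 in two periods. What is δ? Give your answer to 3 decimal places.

The stream is worth 23000δ + 47000δ² today, so 23000δ + 47000δ² = 33971.20.
Rearranged: 47000δ² + 23000δ − 33971.20 = 0.
δ = (−23000 + √(23000² + 4·47000·33971.20)) / (2·47000) = (−23000 + √6915585600.00) / 94000 ≈ 0.640.

δ ≈ 0.640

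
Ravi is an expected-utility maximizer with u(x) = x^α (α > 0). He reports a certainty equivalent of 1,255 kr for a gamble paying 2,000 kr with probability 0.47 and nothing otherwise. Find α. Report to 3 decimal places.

Since u(0) = 0, the lottery's EU is 0.47·2000^α.
Setting u(1255) equal to that: 1255^α = 0.47·2000^α ⇒ (1255/2000)^α = 0.47.
α = ln(0.47) / ln(1255/2000) = -0.755023/-0.466012 ≈ 1.620.

α ≈ 1.620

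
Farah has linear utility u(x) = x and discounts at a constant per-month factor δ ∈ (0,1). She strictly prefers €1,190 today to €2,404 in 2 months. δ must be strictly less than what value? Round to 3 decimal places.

Under u(x) = x this choice says 1190 > δ^2·2404.
Dividing by 2404: δ^2 < 0.49501. Both sides are positive, so the square root keeps the direction.
δ < 0.49501^(1/2) = 0.704.

δ < 0.704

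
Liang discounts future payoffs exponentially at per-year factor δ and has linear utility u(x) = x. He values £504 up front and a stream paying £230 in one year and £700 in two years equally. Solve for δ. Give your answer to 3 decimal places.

Present value of the stream is 230·δ + 700·δ². Indifference gives 230δ + 700δ² = 504.
So 700δ² + 230δ − 504 = 0.
By the quadratic formula (taking the positive root), δ = (−230 + √1464100.00) / 1400 ≈ 0.700.

δ ≈ 0.700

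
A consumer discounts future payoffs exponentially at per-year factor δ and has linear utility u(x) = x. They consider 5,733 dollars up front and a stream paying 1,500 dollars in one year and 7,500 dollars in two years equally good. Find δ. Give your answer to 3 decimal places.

Equating present values: 5733 = 1500δ + 7500δ².
That is, 7500δ² + 1500δ − 5733 = 0, a quadratic in δ.
δ = (−1500 + √(1500² + 4·7500·5733)) / (2·7500) = (−1500 + √174240000.00) / 15000 ≈ 0.780.

δ ≈ 0.780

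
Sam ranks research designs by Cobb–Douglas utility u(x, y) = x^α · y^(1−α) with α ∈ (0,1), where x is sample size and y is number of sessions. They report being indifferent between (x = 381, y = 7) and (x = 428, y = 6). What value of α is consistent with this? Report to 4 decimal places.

α ≈ 0.5699

Indifference: 381^α · 7^(1−α) = 428^α · 6^(1−α).
Taking logs: α·ln 381 + (1−α)·ln 7 = α·ln 428 + (1−α)·ln 6, i.e. α·-0.1163238 = (1−α)·-0.1541507.
With A = -0.1163238 and B = -0.1541507: α·A = (1−α)·B, so α = B/(A+B) = -0.1541507/-0.2704745 ≈ 0.5699.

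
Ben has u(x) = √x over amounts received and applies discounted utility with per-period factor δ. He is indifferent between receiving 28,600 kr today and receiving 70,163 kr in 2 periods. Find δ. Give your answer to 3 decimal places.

δ ≈ 0.799

The payoff in 2 periods is discounted by δ^2, so u(28600) = δ^2·u(70163) and δ^2 = u(28600)/u(70163).
With u(x) = √x: δ^2 = √28600/√70163 = √(28600/70163) = 0.63845.
So δ = 0.63845^(1/2) ≈ 0.799.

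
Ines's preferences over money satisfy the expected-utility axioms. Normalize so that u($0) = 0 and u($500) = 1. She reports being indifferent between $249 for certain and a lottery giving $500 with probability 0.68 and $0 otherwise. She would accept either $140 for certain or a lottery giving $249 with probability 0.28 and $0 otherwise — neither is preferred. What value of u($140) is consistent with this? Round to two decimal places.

0.19

From the first indifference, u($249) = 0.68·u($500) + 0.32·u($0) = 0.68·1 + 0.32·0 = 0.68.
Chaining: u($140) = 0.28·0.68 + 0.72·0.00 = 0.1904.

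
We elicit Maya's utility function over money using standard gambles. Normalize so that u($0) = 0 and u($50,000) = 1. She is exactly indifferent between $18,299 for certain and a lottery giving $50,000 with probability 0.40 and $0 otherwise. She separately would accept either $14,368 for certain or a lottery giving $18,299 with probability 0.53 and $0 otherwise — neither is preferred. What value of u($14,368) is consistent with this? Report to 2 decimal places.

0.21

From the first indifference, u($18,299) = 0.40·u($50,000) + 0.60·u($0) = 0.40·1 + 0.60·0 = 0.40.
Chaining: u($14,368) = 0.53·0.40 + 0.47·0.00 = 0.2120.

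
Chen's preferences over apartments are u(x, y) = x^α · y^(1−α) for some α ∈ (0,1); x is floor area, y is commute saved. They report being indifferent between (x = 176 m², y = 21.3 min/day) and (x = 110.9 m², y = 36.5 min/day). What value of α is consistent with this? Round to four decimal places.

α ≈ 0.5384

The Cobb–Douglas utilities coincide, so 176^α·21.3^(1−α) = 110.9^α·36.5^(1−α).
Rearrange to (176/110.9)^α = (36.5/21.3)^(1−α) and take logs: α·0.4618551 = (1−α)·0.5386052.
So α/(1−α) = (0.5386052)/(0.4618551) = 1.1661779, and α = 1.1661779/2.1661779 ≈ 0.5384.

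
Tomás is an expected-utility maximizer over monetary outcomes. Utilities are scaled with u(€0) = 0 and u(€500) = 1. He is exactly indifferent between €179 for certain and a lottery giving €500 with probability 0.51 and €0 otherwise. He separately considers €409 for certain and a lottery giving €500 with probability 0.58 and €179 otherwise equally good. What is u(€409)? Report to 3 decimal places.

0.794

From the first indifference, u(€179) = 0.51·u(€500) + 0.49·u(€0) = 0.51·1 + 0.49·0 = 0.51.
Then u(€409) = 0.58·u(€500) + 0.42·u(€179) = 0.58·1.00 + 0.42·0.51 = 0.7942.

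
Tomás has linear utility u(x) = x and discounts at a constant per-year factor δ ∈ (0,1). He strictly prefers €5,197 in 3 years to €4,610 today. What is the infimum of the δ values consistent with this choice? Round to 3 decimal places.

δ > 0.961

The preference means 4610 < δ^3·5197.
Dividing by 5197: δ^3 > 0.88705. Both sides are positive, so the cube root keeps the direction.
δ > (4610/5197)^(1/3) ≈ 0.961.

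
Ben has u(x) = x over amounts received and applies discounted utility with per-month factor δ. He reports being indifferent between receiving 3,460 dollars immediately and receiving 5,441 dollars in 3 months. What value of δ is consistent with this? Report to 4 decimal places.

δ ≈ 0.8599

The payoff in 3 months is discounted by δ^3, so u(3460) = δ^3·u(5441) and δ^3 = u(3460)/u(5441).
With u(x) = x: δ^3 = 3460/5441 = 0.63591.
Taking the cube root: δ = 0.63591^(1/3) ≈ 0.8599.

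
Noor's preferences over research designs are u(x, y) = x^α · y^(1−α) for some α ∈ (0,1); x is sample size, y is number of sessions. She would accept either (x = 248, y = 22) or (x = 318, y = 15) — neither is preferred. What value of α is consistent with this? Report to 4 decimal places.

α ≈ 0.6064

Set the two utilities equal: 248^α·22^(1−α) = 318^α·15^(1−α).
(248/318)^α = (15/22)^(1−α); take logs: α·ln(248/318) = (1−α)·ln(15/22), i.e. α·-0.2486226 = (1−α)·-0.3829923.
Thus α·(-0.6316149) = -0.3829923, so α = -0.3829923/-0.6316149 ≈ 0.6064.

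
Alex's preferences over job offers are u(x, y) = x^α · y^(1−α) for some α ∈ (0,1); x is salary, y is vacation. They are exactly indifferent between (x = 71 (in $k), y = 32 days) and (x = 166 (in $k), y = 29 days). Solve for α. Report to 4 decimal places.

Indifference: 71^α · 32^(1−α) = 166^α · 29^(1−α).
Taking logs: α·ln 71 + (1−α)·ln 32 = α·ln 166 + (1−α)·ln 29, i.e. α·-0.8493079 = (1−α)·-0.0984401.
So α/(1−α) = (-0.0984401)/(-0.8493079) = 0.1159063, and α = 0.1159063/1.1159063 ≈ 0.1039.

α ≈ 0.1039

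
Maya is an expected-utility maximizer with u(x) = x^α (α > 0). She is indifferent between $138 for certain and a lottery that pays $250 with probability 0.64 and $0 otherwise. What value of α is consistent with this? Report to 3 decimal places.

Since u(0) = 0, the lottery's EU is 0.64·250^α.
Setting u(138) equal to that: 138^α = 0.64·250^α ⇒ (138/250)^α = 0.64.
Taking logs: α·ln(138/250) = ln(0.64), so α = -0.446287 / -0.594207 ≈ 0.751.

α ≈ 0.751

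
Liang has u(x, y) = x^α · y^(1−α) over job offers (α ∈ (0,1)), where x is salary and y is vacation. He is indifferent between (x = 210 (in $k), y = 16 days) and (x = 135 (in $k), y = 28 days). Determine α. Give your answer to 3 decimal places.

α ≈ 0.559

The Cobb–Douglas utilities coincide, so 210^α·16^(1−α) = 135^α·28^(1−α).
Rearrange to (210/135)^α = (28/16)^(1−α) and take logs: α·0.441833 = (1−α)·0.559616.
Thus α·(1.001449) = 0.559616, so α = 0.559616/1.001449 ≈ 0.559.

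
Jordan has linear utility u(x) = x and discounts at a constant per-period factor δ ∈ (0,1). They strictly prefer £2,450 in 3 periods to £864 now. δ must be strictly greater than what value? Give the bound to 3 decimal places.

Under u(x) = x this choice says 864 < δ^3·2450.
Dividing by 2450: δ^3 > 0.35265. Both sides are positive, so the cube root keeps the direction.
δ > 0.35265^(1/3) = 0.707.

δ > 0.707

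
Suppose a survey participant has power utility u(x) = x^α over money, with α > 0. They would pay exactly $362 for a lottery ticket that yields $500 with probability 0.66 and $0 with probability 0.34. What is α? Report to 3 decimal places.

α ≈ 1.287

EU(lottery) = 0.66·500^α + 0.34·0 = 0.66·500^α.
Setting u(362) equal to that: 362^α = 0.66·500^α ⇒ (362/500)^α = 0.66.
Take logs: α = ln 0.66 / ln(362/500) ≈ 1.28657.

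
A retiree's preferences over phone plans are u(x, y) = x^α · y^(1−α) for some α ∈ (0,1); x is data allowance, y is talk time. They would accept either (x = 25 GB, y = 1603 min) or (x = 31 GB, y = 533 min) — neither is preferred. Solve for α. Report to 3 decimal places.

α ≈ 0.837

Set the two utilities equal: 25^α·1603^(1−α) = 31^α·533^(1−α).
Taking logs: α·ln 25 + (1−α)·ln 1603 = α·ln 31 + (1−α)·ln 533, i.e. α·-0.215111 = (1−α)·-1.101111.
So α/(1−α) = (-1.101111)/(-0.215111) = 5.118804, and α = 5.118804/6.118804 ≈ 0.837.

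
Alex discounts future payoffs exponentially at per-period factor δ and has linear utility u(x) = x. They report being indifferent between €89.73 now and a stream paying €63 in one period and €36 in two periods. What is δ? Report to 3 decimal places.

Equating present values: 89.73 = 63δ + 36δ².
Rearranged: 36δ² + 63δ − 89.73 = 0.
By the quadratic formula (taking the positive root), δ = (−63 + √16890.12) / 72 ≈ 0.930.

δ ≈ 0.930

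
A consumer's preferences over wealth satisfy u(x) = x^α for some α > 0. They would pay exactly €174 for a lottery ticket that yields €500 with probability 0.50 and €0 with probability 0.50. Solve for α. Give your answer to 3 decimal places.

Since u(0) = 0, the lottery's EU is 0.50·500^α.
Equating: 174^α = 0.50·500^α, i.e. 0.3480^α = 0.50.
Taking logs: α·ln(174/500) = ln(0.50), so α = -0.693147 / -1.055553 ≈ 0.657.

α ≈ 0.657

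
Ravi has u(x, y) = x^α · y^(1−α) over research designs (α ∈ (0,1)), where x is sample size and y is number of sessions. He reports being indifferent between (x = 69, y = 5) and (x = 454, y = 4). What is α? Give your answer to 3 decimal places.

α ≈ 0.106

Indifference: 69^α · 5^(1−α) = 454^α · 4^(1−α).
Rearrange to (69/454)^α = (4/5)^(1−α) and take logs: α·-1.883991 = (1−α)·-0.223144.
With A = -1.883991 and B = -0.223144: α·A = (1−α)·B, so α = B/(A+B) = -0.223144/-2.107135 ≈ 0.106.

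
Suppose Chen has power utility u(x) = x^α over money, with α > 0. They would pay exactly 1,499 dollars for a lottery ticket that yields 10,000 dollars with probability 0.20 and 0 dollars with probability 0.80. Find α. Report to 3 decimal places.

The lottery's expected utility is 0.20·u(10000) + 0.80·u(0) = 0.20·10000^α (since u(0) = 0 for α > 0).
Setting u(1499) equal to that: 1499^α = 0.20·10000^α ⇒ (1499/10000)^α = 0.20.
α = ln(0.20) / ln(1499/10000) = -1.609438/-1.897787 ≈ 0.848.

α ≈ 0.848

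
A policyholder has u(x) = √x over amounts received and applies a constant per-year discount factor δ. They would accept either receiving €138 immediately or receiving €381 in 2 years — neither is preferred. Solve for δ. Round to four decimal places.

δ ≈ 0.7758

Indifference means u(138) = δ^2 · u(381), so δ^2 = u(138)/u(381).
With u(x) = √x: δ^2 = √138/√381 = √(138/381) = 0.60183.
So δ = 0.60183^(1/2) ≈ 0.7758.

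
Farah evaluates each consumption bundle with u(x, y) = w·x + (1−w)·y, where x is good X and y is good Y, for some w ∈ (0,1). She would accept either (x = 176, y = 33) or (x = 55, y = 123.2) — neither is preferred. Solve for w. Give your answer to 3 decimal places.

w = 0.427

Equating utilities: w·176 + (1−w)·33 = w·55 + (1−w)·123.2.
Collecting terms: w·121 = (1−w)·90.2.
Hence w = 90.2/(121+90.2) = 90.2/211.2 = 0.427.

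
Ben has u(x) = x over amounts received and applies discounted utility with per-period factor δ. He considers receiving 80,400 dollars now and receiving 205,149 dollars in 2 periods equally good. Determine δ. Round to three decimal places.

δ ≈ 0.626

The payoff in 2 periods is discounted by δ^2, so u(80400) = δ^2·u(205149) and δ^2 = u(80400)/u(205149).
With u(x) = x: δ^2 = 80400/205149 = 0.39191.
Taking the square root: δ = 0.39191^(1/2) ≈ 0.626.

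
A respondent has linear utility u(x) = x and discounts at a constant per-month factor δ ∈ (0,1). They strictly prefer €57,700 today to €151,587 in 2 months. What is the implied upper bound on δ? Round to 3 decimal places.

The preference means 57700 > δ^2·151587.
Hence δ^2 < 57700/151587 = 0.38064, and x ↦ x^(1/2) is increasing on (0,∞).
δ < 0.38064^(1/2) = 0.617.

δ < 0.617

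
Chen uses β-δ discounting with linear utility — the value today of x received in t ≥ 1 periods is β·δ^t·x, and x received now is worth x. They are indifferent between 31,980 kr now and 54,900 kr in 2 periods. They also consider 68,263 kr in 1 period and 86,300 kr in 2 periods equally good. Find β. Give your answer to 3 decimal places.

Both payoffs in the second observation are in the future, so β drops out: δ^1·68263 = δ^2·86300 ⇒ δ = 68263/86300 = 0.79100.
Now use the now-vs-future pair: 31980 = β·δ^2·54900 gives β = 31980/(0.62568·54900) ≈ 0.931.

β ≈ 0.931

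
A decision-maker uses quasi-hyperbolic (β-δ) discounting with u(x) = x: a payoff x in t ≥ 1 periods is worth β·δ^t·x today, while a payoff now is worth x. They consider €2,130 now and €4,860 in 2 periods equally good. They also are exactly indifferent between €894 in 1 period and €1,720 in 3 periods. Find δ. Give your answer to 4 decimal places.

Both payoffs in the second observation are in the future, so β drops out: δ^1·894 = δ^3·1720 ⇒ δ^2 = 894/1720 = 0.51977, so δ = 0.72095.

δ ≈ 0.7209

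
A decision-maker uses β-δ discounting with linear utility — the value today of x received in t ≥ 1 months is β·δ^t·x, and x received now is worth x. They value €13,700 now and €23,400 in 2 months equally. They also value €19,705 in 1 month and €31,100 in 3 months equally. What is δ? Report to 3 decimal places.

From the later pair, β·δ^1·19705 = β·δ^3·31100; dividing through, δ^2 = 19705/31100 = 0.63360, so δ = 0.79599.

δ ≈ 0.796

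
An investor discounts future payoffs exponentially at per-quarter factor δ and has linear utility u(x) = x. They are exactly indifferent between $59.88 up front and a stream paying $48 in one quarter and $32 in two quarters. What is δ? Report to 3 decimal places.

δ ≈ 0.810

Equating present values: 59.88 = 48δ + 32δ².
So 32δ² + 48δ − 59.88 = 0.
By the quadratic formula (taking the positive root), δ = (−48 + √9968.64) / 64 ≈ 0.810.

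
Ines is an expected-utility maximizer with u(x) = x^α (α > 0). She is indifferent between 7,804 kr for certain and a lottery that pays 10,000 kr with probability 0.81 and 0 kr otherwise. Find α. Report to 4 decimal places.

EU(lottery) = 0.81·10000^α + 0.19·0 = 0.81·10000^α.
Indifference: 7804^α = 0.81·10000^α, so (7804/10000)^α = 0.81.
Taking logs: α·ln(7804/10000) = ln(0.81), so α = -0.2107210 / -0.2479487 ≈ 0.8499.

α ≈ 0.8499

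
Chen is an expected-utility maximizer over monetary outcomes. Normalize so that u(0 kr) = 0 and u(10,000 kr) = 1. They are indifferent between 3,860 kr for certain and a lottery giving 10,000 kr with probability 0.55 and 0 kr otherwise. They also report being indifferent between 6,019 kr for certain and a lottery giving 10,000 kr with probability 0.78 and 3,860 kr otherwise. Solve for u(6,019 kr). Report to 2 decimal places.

0.90

From the first indifference, u(3,860 kr) = 0.55·u(10,000 kr) + 0.45·u(0 kr) = 0.55·1 + 0.45·0 = 0.55.
Then u(6,019 kr) = 0.78·u(10,000 kr) + 0.22·u(3,860 kr) = 0.78·1.00 + 0.22·0.55 = 0.9010.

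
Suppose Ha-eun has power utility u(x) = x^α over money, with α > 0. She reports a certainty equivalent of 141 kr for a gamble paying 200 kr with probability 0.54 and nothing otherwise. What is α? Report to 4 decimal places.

α ≈ 1.7628

The lottery's expected utility is 0.54·u(200) + 0.46·u(0) = 0.54·200^α (since u(0) = 0 for α > 0).
Indifference: 141^α = 0.54·200^α, so (141/200)^α = 0.54.
α = ln(0.54) / ln(141/200) = -0.6161861/-0.3495575 ≈ 1.7628.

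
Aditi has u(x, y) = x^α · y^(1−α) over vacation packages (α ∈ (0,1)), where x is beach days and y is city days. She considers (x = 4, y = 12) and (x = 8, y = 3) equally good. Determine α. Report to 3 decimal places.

α ≈ 0.667

Set the two utilities equal: 4^α·12^(1−α) = 8^α·3^(1−α).
(4/8)^α = (3/12)^(1−α); take logs: α·ln(4/8) = (1−α)·ln(3/12), i.e. α·-0.693147 = (1−α)·-1.386294.
With A = -0.693147 and B = -1.386294: α·A = (1−α)·B, so α = B/(A+B) = -1.386294/-2.079441 ≈ 0.667.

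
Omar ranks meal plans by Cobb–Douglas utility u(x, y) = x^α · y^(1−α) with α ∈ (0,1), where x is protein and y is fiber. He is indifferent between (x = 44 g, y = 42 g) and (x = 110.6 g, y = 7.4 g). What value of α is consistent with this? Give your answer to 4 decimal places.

α ≈ 0.6532

Indifference: 44^α · 42^(1−α) = 110.6^α · 7.4^(1−α).
Taking logs: α·ln 44 + (1−α)·ln 42 = α·ln 110.6 + (1−α)·ln 7.4, i.e. α·-0.9217305 = (1−α)·-1.7361896.
So α/(1−α) = (-1.7361896)/(-0.9217305) = 1.8836196, and α = 1.8836196/2.8836196 ≈ 0.6532.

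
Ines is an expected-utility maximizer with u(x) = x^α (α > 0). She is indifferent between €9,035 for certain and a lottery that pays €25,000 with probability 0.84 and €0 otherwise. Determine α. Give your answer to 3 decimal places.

α ≈ 0.171

EU(lottery) = 0.84·25000^α + 0.16·0 = 0.84·25000^α.
Indifference: 9035^α = 0.84·25000^α, so (9035/25000)^α = 0.84.
α = ln(0.84) / ln(9035/25000) = -0.174353/-1.017770 ≈ 0.171.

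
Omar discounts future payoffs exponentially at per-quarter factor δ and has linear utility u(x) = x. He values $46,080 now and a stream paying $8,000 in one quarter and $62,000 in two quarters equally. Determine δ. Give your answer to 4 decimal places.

δ ≈ 0.8000

Present value of the stream is 8000·δ + 62000·δ². Indifference gives 8000δ + 62000δ² = 46080.
So 62000δ² + 8000δ − 46080 = 0.
δ = (−8000 + √(8000² + 4·62000·46080)) / (2·62000) = (−8000 + √11491840000.00) / 124000 ≈ 0.8000.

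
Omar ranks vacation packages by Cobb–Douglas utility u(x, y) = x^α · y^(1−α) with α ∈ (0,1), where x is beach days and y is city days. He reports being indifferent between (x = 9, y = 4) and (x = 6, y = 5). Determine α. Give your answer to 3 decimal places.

α ≈ 0.355

The Cobb–Douglas utilities coincide, so 9^α·4^(1−α) = 6^α·5^(1−α).
(9/6)^α = (5/4)^(1−α); take logs: α·ln(9/6) = (1−α)·ln(5/4), i.e. α·0.405465 = (1−α)·0.223144.
Thus α·(0.628609) = 0.223144, so α = 0.223144/0.628609 ≈ 0.355.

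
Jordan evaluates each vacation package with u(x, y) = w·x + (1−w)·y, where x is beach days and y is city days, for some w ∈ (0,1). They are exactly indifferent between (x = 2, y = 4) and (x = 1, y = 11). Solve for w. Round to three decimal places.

w = 0.875

u(2,4) = u(1,11) means w·2 + (1−w)·4 = w·1 + (1−w)·11.
Collecting terms: w·1 = (1−w)·7.
The marginal rate of substitution is 7/1, so w = 7/(1+7) = 0.875.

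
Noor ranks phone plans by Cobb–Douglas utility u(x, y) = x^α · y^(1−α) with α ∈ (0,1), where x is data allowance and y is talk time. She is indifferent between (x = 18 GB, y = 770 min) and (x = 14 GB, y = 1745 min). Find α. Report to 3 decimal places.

The Cobb–Douglas utilities coincide, so 18^α·770^(1−α) = 14^α·1745^(1−α).
Rearrange to (18/14)^α = (1745/770)^(1−α) and take logs: α·0.251314 = (1−α)·0.818119.
With A = 0.251314 and B = 0.818119: α·A = (1−α)·B, so α = B/(A+B) = 0.818119/1.069433 ≈ 0.765.

α ≈ 0.765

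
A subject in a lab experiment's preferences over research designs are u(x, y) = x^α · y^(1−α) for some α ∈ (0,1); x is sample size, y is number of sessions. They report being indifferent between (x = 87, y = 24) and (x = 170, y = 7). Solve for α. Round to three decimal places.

α ≈ 0.648

Indifference: 87^α · 24^(1−α) = 170^α · 7^(1−α).
Rearrange to (87/170)^α = (7/24)^(1−α) and take logs: α·-0.669890 = (1−α)·-1.232144.
Thus α·(-1.902034) = -1.232144, so α = -1.232144/-1.902034 ≈ 0.648.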